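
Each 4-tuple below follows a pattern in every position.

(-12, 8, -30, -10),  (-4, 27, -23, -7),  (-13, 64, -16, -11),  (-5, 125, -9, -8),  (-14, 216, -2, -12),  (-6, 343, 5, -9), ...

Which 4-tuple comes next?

(-15, 512, 12, -13)

First coordinate goes -12, -4, -13, -5, -14, -6 → -15 (alternating steps +8, −9, +8, −9, …).
Second coordinate goes 8, 27, 64, 125, 216, 343 → 512 (perfect cubes: 2³, 3³, 4³, …).
Third coordinate goes -30, -23, -16, -9, -2, 5 → 12 (+7 each step).
Fourth coordinate goes -10, -7, -11, -8, -12, -9 → -13 (alternating steps +3, −4, +3, −4, …).
Combining the parts gives (-15, 512, 12, -13).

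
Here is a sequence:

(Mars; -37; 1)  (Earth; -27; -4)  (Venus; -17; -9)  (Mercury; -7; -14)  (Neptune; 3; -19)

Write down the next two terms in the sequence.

(Uranus; 13; -24), (Saturn; 23; -29)

Planet: runs backward through the planets Mercury→Neptune; Mars, Earth, Venus, Mercury, Neptune → Uranus → Saturn.
Second slot: -37, -27, -17, -7, 3 → 13 → 23 (+10 each step).
Third slot goes 1, -4, -9, -14, -19 → -24 → -29 (−5 each step).
So the next two terms are (Uranus; 13; -24) and (Saturn; 23; -29).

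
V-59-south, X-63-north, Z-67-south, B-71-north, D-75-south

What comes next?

F-79-north

For the letter, letters move forward 2 places in the alphabet, wrapping Z→A: V, X, Z, B, D → F.
Second component: +4 each step, so 59, 63, 67, 71, 75 → 79.
Direction — alternates south ↔ north: south, north, south, north, south → north.
Putting it together: F-79-north.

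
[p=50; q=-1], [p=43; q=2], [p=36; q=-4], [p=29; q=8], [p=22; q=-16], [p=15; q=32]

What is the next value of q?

-64

Q: ×(-2) each step, so -1, 2, -4, 8, -16, 32 → -64.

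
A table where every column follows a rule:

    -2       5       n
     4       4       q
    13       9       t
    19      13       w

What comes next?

First component — alternating steps +6, +9, +6, +9, …: -2, 4, 13, 19 → 28.
Second component: each term is the sum of the two before it, so 5, 4, 9, 13 → 22.
Letter: letters move forward 3 places in the alphabet, so n, q, t, w → z.
Combining the parts gives 28  22  z.

28  22  z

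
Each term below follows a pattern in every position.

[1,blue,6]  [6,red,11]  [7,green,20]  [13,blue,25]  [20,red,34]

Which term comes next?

[33,green,39]

First coordinate: 1, 6, 7, 13, 20 → 33 (each term is the sum of the two before it).
For the colour, repeats blue → red → green: blue, red, green, blue, red → green.
For the third coordinate, alternating steps +5, +9, +5, +9, …: 6, 11, 20, 25, 34 → 39.
Putting it together: [33,green,39].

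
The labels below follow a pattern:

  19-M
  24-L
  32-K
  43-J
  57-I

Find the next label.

74-H

First component — differences are 5, 8, 11, … (increasing by 3 each time): 19, 24, 32, 43, 57 → 74.
Letter goes M, L, K, J, I → H (letters move back 1 place in the alphabet).
Combining the parts gives 74-H.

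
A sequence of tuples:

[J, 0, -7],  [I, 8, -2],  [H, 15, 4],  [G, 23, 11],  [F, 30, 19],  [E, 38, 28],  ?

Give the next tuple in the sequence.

[D, 45, 38]

Letter: J, I, H, G, F, E → D (letters move back 1 place in the alphabet).
Second slot: alternating steps +8, +7, +8, +7, …, so 0, 8, 15, 23, 30, 38 → 45.
Third slot: differences are 5, 6, 7, … (increasing by 1 each time), so -7, -2, 4, 11, 19, 28 → 38.
Combining the parts gives [D, 45, 38].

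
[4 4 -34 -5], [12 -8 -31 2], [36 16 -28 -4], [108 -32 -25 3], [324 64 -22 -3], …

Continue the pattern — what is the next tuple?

[972 -128 -19 4]

For the first part, ×3 each step: 4, 12, 36, 108, 324 → 972.
Second part: 4, -8, 16, -32, 64 → -128 (×(-2) each step).
Third part: +3 each step; -34, -31, -28, -25, -22 → -19.
Fourth part: alternating steps +7, −6, +7, −6, …, so -5, 2, -4, 3, -3 → 4.
Putting it together: [972 -128 -19 4].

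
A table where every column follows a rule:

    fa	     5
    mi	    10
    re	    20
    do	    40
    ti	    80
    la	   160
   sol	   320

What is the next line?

fa  640

Note: runs backward through the solfège scale do→ti, so fa, mi, re, do, ti, la, sol → fa.
Second component: ×2 each step, so 5, 10, 20, 40, 80, 160, 320 → 640.
So the next line is fa  640.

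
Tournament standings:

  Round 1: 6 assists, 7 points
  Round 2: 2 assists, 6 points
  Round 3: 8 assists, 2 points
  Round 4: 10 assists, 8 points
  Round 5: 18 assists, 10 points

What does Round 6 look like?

28 assists, 18 points

For the assists, each term is the sum of the two before it: 6, 2, 8, 10, 18 → 28.
Points — always the previous value of the assists: 7, 6, 2, 8, 10 → 18.
So the next record is 28 assists, 18 points.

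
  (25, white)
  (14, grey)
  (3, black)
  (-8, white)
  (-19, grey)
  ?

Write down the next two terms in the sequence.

First value: 25, 14, 3, -8, -19 → -30 → -41 (−11 each step).
Shade: white, grey, black, white, grey → black → white (repeats white → grey → black).
So the next two terms are (-30, black) and (-41, white).

(-30, black), (-41, white)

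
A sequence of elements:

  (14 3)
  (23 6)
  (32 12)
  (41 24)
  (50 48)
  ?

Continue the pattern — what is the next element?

(59 96)

First coordinate: +9 each step, so 14, 23, 32, 41, 50 → 59.
Second coordinate: ×2 each step, so 3, 6, 12, 24, 48 → 96.
Putting it together: (59 96).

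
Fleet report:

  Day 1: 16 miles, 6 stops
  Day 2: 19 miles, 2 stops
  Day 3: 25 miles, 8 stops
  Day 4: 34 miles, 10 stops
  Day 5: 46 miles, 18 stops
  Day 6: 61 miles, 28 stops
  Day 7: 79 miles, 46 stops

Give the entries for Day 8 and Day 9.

100 miles, 74 stops; 124 miles, 120 stops

Miles: differences are 3, 6, 9, … (increasing by 3 each time), so 16, 19, 25, 34, 46, 61, 79 → 100 → 124.
For the stops, each term is the sum of the two before it: 6, 2, 8, 10, 18, 28, 46 → 74 → 120.
Putting the parts together: 100 miles, 74 stops and then 124 miles, 120 stops.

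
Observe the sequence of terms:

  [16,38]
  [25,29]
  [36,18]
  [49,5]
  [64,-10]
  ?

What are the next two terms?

First slot — perfect squares: 4², 5², 6², …: 16, 25, 36, 49, 64 → 81 → 100.
For the second slot, together with the first slot always sums to 54: 38, 29, 18, 5, -10 → -27 → -46.
So the next two terms are [81,-27] and [100,-46].

[81,-27], [100,-46]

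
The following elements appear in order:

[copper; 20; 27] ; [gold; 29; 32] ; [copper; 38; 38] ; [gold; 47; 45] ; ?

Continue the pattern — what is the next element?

Metal: alternates copper ↔ gold; copper, gold, copper, gold → copper.
Second component goes 20, 29, 38, 47 → 56 (+9 each step).
Third component: differences are 5, 6, 7, … (increasing by 1 each time), so 27, 32, 38, 45 → 53.
So the next element is [copper; 56; 53].

[copper; 56; 53]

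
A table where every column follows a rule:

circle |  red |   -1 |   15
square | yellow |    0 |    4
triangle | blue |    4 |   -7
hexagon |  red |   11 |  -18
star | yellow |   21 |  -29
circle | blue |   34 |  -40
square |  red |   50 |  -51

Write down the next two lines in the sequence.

For the shape, repeats circle → square → triangle → hexagon → star: circle, square, triangle, hexagon, star, circle, square → triangle → hexagon.
Colour: red, yellow, blue, red, yellow, blue, red → yellow → blue (repeats red → yellow → blue).
Third component: differences are 1, 4, 7, … (increasing by 3 each time), so -1, 0, 4, 11, 21, 34, 50 → 69 → 91.
For the fourth component, −11 each step: 15, 4, -7, -18, -29, -40, -51 → -62 → -73.
So the next two lines are triangle  yellow  69  -62 and hexagon  blue  91  -73.

triangle  yellow  69  -62; hexagon  blue  91  -73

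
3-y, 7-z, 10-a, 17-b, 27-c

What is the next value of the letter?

d

Letter — letters move forward 1 place in the alphabet, wrapping Z→A: y, z, a, b, c → d.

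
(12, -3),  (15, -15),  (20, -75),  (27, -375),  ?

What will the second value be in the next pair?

Second value — ×5 each step: -3, -15, -75, -375 → -1875.

-1875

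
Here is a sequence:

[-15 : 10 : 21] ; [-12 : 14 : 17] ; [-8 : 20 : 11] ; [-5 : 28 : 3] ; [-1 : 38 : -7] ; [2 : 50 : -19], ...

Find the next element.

[6 : 64 : -33]

First part: alternating steps +3, +4, +3, +4, …, so -15, -12, -8, -5, -1, 2 → 6.
Second part: differences are 4, 6, 8, … (increasing by 2 each time); 10, 14, 20, 28, 38, 50 → 64.
Third part: together with the second part always sums to 31, so 21, 17, 11, 3, -7, -19 → -33.
Combining the parts gives [6 : 64 : -33].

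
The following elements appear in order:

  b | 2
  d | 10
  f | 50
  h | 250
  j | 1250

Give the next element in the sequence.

Letter: letters move forward 2 places in the alphabet, so b, d, f, h, j → l.
Second coordinate: ×5 each step, so 2, 10, 50, 250, 1250 → 6250.
Combining the parts gives l | 6250.

l | 6250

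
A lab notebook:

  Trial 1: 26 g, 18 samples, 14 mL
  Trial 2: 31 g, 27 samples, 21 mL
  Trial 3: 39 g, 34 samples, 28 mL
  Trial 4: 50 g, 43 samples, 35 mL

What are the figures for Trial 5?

G: differences are 5, 8, 11, … (increasing by 3 each time), so 26, 31, 39, 50 → 64.
Samples: alternating steps +9, +7, +9, +7, …; 18, 27, 34, 43 → 50.
ML goes 14, 21, 28, 35 → 42 (+7 each step).
Putting it together: 64 g, 50 samples, 42 mL.

64 g, 50 samples, 42 mL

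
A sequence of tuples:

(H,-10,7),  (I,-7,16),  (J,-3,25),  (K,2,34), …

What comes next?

Letter: H, I, J, K → L (letters move forward 1 place in the alphabet).
Second entry: -10, -7, -3, 2 → 8 (differences are 3, 4, 5, … (increasing by 1 each time)).
Third entry: +9 each step, so 7, 16, 25, 34 → 43.
So the next tuple is (L,8,43).

(L,8,43)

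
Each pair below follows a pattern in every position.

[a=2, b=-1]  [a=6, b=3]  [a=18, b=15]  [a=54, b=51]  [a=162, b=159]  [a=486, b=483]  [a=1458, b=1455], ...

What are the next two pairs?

[a=4374, b=4371], [a=13122, b=13119]

A: ×3 each step; 2, 6, 18, 54, 162, 486, 1458 → 4374 → 13122.
B — always 3 less than the a: -1, 3, 15, 51, 159, 483, 1455 → 4371 → 13119.
Putting the parts together: [a=4374, b=4371] and then [a=13122, b=13119].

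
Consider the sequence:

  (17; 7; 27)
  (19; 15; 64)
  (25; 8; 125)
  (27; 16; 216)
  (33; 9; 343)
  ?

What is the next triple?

First coordinate: alternating steps +2, +6, +2, +6, …; 17, 19, 25, 27, 33 → 35.
Second coordinate: alternating steps +8, −7, +8, −7, …, so 7, 15, 8, 16, 9 → 17.
Third coordinate: 27, 64, 125, 216, 343 → 512 (perfect cubes: 3³, 4³, 5³, …).
Putting it together: (35; 17; 512).

(35; 17; 512)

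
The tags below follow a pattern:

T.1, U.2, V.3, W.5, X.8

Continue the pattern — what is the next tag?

Y.13

Letter: letters move forward 1 place in the alphabet, so T, U, V, W, X → Y.
Second component goes 1, 2, 3, 5, 8 → 13 (each term is the sum of the two before it).
Combining the parts gives Y.13.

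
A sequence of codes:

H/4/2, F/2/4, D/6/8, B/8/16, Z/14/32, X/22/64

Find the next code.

Letter — letters move back 2 places in the alphabet, wrapping A→Z: H, F, D, B, Z, X → V.
Second component: 4, 2, 6, 8, 14, 22 → 36 (each term is the sum of the two before it).
Third component: ×2 each step; 2, 4, 8, 16, 32, 64 → 128.
Combining the parts gives V/36/128.

V/36/128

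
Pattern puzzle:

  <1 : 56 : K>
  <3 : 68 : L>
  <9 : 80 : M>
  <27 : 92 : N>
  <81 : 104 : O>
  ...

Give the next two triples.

<243 : 116 : P>, <729 : 128 : Q>

First coordinate — ×3 each step: 1, 3, 9, 27, 81 → 243 → 729.
Second coordinate: +12 each step, so 56, 68, 80, 92, 104 → 116 → 128.
For the letter, letters move forward 1 place in the alphabet: K, L, M, N, O → P → Q.
So the next two triples are <243 : 116 : P> and <729 : 128 : Q>.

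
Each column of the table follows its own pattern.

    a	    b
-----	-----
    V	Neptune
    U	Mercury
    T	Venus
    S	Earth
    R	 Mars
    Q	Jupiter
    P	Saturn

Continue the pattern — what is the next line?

Column a goes V, U, T, S, R, Q, P → O (letters move back 1 place in the alphabet).
Column b: runs through the planets Mercury→Neptune; Neptune, Mercury, Venus, Earth, Mars, Jupiter, Saturn → Uranus.
So the next line is O  Uranus.

O  Uranus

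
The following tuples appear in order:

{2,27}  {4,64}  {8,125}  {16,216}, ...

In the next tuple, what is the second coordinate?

343

Second coordinate: perfect cubes: 3³, 4³, 5³, …; 27, 64, 125, 216 → 343.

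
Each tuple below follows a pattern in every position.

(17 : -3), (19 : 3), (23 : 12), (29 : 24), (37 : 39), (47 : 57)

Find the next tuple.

First coordinate: differences are 2, 4, 6, … (increasing by 2 each time), so 17, 19, 23, 29, 37, 47 → 59.
Second coordinate goes -3, 3, 12, 24, 39, 57 → 78 (differences are 6, 9, 12, … (increasing by 3 each time)).
Putting it together: (59 : 78).

(59 : 78)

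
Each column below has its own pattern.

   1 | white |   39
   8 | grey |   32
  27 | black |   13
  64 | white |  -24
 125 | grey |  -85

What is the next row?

For the first component, perfect cubes: 1³, 2³, 3³, …: 1, 8, 27, 64, 125 → 216.
Shade: repeats white → grey → black; white, grey, black, white, grey → black.
For the third component, together with the first component always sums to 40: 39, 32, 13, -24, -85 → -176.
So the next row is 216  black  -176.

216  black  -176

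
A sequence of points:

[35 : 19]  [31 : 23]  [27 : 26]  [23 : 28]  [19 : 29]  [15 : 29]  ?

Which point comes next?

First part goes 35, 31, 27, 23, 19, 15 → 11 (−4 each step).
Second part goes 19, 23, 26, 28, 29, 29 → 28 (differences are 4, 3, 2, … (decreasing by 1 each time)).
Putting it together: [11 : 28].

[11 : 28]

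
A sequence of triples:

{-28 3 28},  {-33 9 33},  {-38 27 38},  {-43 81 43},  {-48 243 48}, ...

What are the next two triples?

{-53 729 53}, {-58 2187 58}

First coordinate: −5 each step, so -28, -33, -38, -43, -48 → -53 → -58.
Second coordinate: ×3 each step; 3, 9, 27, 81, 243 → 729 → 2187.
Third coordinate: always the negative of the first coordinate, so 28, 33, 38, 43, 48 → 53 → 58.
Putting the parts together: {-53 729 53} and then {-58 2187 58}.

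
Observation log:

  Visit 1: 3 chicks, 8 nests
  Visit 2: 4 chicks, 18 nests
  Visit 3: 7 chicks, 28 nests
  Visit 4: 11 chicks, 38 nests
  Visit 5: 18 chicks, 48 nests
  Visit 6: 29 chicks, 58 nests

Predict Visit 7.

Chicks — each term is the sum of the two before it: 3, 4, 7, 11, 18, 29 → 47.
Nests: +10 each step; 8, 18, 28, 38, 48, 58 → 68.
Combining the parts gives 47 chicks, 68 nests.

47 chicks, 68 nests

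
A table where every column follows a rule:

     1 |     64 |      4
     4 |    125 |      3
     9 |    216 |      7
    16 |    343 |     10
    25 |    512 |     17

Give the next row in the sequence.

First component: perfect squares: 1², 2², 3², …; 1, 4, 9, 16, 25 → 36.
Second component: perfect cubes: 4³, 5³, 6³, …; 64, 125, 216, 343, 512 → 729.
Third component: 4, 3, 7, 10, 17 → 27 (each term is the sum of the two before it).
So the next row is 36  729  27.

36  729  27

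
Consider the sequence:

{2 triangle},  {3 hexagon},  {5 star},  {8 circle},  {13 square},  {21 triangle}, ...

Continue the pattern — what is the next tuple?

First slot — each term is the sum of the two before it: 2, 3, 5, 8, 13, 21 → 34.
Shape goes triangle, hexagon, star, circle, square, triangle → hexagon (repeats triangle → hexagon → star → circle → square).
Combining the parts gives {34 hexagon}.

{34 hexagon}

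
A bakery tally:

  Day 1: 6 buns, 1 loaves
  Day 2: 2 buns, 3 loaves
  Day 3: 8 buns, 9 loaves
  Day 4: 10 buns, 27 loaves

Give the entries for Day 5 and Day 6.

18 buns, 81 loaves; 28 buns, 243 loaves

Buns — each term is the sum of the two before it: 6, 2, 8, 10 → 18 → 28.
Loaves: ×3 each step; 1, 3, 9, 27 → 81 → 243.
So the next two rows are 18 buns, 81 loaves and 28 buns, 243 loaves.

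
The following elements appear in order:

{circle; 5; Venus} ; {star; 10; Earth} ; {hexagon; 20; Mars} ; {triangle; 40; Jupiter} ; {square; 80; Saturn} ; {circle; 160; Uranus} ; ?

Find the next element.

Shape: circle, star, hexagon, triangle, square, circle → star (repeats circle → star → hexagon → triangle → square).
Second entry: ×2 each step; 5, 10, 20, 40, 80, 160 → 320.
Planet — runs through the planets Mercury→Neptune: Venus, Earth, Mars, Jupiter, Saturn, Uranus → Neptune.
Combining the parts gives {star; 320; Neptune}.

{star; 320; Neptune}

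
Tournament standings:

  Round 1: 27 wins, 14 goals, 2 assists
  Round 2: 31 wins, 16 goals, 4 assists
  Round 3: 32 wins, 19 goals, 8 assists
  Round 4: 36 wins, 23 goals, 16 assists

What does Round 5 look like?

37 wins, 28 goals, 32 assists

Wins: 27, 31, 32, 36 → 37 (alternating steps +4, +1, +4, +1, …).
Goals — differences are 2, 3, 4, … (increasing by 1 each time): 14, 16, 19, 23 → 28.
Assists: ×2 each step, so 2, 4, 8, 16 → 32.
Putting it together: 37 wins, 28 goals, 32 assists.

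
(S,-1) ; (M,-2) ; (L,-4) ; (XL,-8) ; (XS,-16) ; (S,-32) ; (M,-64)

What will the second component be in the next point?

-128

Second component — ×2 each step: -1, -2, -4, -8, -16, -32, -64 → -128.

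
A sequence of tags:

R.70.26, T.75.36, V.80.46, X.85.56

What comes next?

For the letter, letters move forward 2 places in the alphabet: R, T, V, X → Z.
Second component: 70, 75, 80, 85 → 90 (+5 each step).
Third component goes 26, 36, 46, 56 → 66 (+10 each step).
Putting it together: Z.90.66.

Z.90.66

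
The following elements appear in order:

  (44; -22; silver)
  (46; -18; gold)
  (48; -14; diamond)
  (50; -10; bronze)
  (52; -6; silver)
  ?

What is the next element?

First part goes 44, 46, 48, 50, 52 → 54 (+2 each step).
Second part: +4 each step, so -22, -18, -14, -10, -6 → -2.
Rank: silver, gold, diamond, bronze, silver → gold (repeats silver → gold → diamond → bronze).
Putting it together: (54; -2; gold).

(54; -2; gold)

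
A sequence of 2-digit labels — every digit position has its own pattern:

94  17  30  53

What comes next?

76

For the first digit, +2 each step, mod 10: 9, 1, 3, 5 → 7.
Second digit: +3 each step, mod 10, so 4, 7, 0, 3 → 6.
So the next label is 76.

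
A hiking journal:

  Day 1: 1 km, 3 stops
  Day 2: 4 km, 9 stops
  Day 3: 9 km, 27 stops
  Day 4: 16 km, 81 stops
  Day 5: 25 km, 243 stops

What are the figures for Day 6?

Km: perfect squares: 1², 2², 3², …; 1, 4, 9, 16, 25 → 36.
Stops goes 3, 9, 27, 81, 243 → 729 (×3 each step).
Combining the parts gives 36 km, 729 stops.

36 km, 729 stops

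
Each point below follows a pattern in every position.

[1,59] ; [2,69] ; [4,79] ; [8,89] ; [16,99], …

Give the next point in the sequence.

First component — ×2 each step: 1, 2, 4, 8, 16 → 32.
Second component goes 59, 69, 79, 89, 99 → 109 (+10 each step).
So the next point is [32,109].

[32,109]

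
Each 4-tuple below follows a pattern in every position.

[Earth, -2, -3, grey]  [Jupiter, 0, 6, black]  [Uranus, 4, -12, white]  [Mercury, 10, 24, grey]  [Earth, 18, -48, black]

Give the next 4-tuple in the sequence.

For the planet, repeats Earth → Jupiter → Uranus → Mercury: Earth, Jupiter, Uranus, Mercury, Earth → Jupiter.
Second part: differences are 2, 4, 6, … (increasing by 2 each time); -2, 0, 4, 10, 18 → 28.
Third part: ×(-2) each step; -3, 6, -12, 24, -48 → 96.
Shade: grey, black, white, grey, black → white (repeats grey → black → white).
Putting it together: [Jupiter, 28, 96, white].

[Jupiter, 28, 96, white]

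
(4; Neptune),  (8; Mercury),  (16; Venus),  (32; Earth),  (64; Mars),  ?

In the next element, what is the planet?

First coordinate: ×2 each step; 4, 8, 16, 32, 64 → 128.
Planet: Neptune, Mercury, Venus, Earth, Mars → Jupiter (runs through the planets Mercury→Neptune).

Jupiter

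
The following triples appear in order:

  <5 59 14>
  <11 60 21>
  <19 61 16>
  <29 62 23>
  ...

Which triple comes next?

First coordinate: differences are 6, 8, 10, … (increasing by 2 each time), so 5, 11, 19, 29 → 41.
Second coordinate — +1 each step: 59, 60, 61, 62 → 63.
For the third coordinate, alternating steps +7, −5, +7, −5, …: 14, 21, 16, 23 → 18.
So the next triple is <41 63 18>.

<41 63 18>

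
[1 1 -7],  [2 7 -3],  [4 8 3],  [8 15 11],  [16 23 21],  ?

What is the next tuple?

[32 38 33]

First component — ×2 each step: 1, 2, 4, 8, 16 → 32.
Second component: each term is the sum of the two before it, so 1, 7, 8, 15, 23 → 38.
Third component: differences are 4, 6, 8, … (increasing by 2 each time); -7, -3, 3, 11, 21 → 33.
Combining the parts gives [32 38 33].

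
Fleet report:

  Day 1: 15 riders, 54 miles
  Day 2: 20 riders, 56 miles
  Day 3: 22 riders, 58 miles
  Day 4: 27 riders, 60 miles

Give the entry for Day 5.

29 riders, 62 miles

Riders: alternating steps +5, +2, +5, +2, …; 15, 20, 22, 27 → 29.
Miles goes 54, 56, 58, 60 → 62 (+2 each step).
So the next record is 29 riders, 62 miles.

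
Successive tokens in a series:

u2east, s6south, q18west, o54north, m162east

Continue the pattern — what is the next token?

Letter goes u, s, q, o, m → k (letters move back 2 places in the alphabet).
Second component goes 2, 6, 18, 54, 162 → 486 (×3 each step).
Direction: repeats east → south → west → north; east, south, west, north, east → south.
Putting it together: k486south.

k486south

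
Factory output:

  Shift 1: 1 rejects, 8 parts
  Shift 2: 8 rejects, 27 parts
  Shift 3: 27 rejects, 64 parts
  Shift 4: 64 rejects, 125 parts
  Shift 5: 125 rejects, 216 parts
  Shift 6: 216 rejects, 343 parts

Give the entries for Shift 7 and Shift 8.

343 rejects, 512 parts; 512 rejects, 729 parts

For the rejects, perfect cubes: 1³, 2³, 3³, …: 1, 8, 27, 64, 125, 216 → 343 → 512.
For the parts, perfect cubes: 2³, 3³, 4³, …: 8, 27, 64, 125, 216, 343 → 512 → 729.
So the next two lines are 343 rejects, 512 parts and 512 rejects, 729 parts.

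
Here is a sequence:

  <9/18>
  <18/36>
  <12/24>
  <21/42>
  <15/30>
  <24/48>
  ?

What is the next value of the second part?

36

First part — alternating steps +9, −6, +9, −6, …: 9, 18, 12, 21, 15, 24 → 18.
Second part: always 2 × the first part, so 18, 36, 24, 42, 30, 48 → 36.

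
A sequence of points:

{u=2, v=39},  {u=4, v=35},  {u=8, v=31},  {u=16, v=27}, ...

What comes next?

{u=32, v=23}

U goes 2, 4, 8, 16 → 32 (×2 each step).
V — −4 each step: 39, 35, 31, 27 → 23.
Putting it together: {u=32, v=23}.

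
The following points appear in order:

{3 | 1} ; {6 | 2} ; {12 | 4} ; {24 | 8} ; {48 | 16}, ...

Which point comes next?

For the first coordinate, ×2 each step: 3, 6, 12, 24, 48 → 96.
Second coordinate goes 1, 2, 4, 8, 16 → 32 (×2 each step).
Combining the parts gives {96 | 32}.

{96 | 32}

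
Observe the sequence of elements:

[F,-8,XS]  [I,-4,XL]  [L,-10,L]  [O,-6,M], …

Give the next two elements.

[R,-12,S], [U,-8,XS]

Letter: letters move forward 3 places in the alphabet; F, I, L, O → R → U.
Second slot: -8, -4, -10, -6 → -12 → -8 (alternating steps +4, −6, +4, −6, …).
Size: runs backward through clothing sizes XS→XL; XS, XL, L, M → S → XS.
Putting the parts together: [R,-12,S] and then [U,-8,XS].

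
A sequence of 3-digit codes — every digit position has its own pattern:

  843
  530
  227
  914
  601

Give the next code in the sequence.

First digit goes 8, 5, 2, 9, 6 → 3 (−3 each step, mod 10).
Second digit: 4, 3, 2, 1, 0 → 9 (−1 each step, mod 10).
Third digit: −3 each step, mod 10, so 3, 0, 7, 4, 1 → 8.
So the next code is 398.

398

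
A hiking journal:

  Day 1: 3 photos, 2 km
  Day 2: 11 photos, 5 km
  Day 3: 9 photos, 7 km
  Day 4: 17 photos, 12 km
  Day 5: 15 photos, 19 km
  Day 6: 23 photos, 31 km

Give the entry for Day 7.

For the photos, alternating steps +8, −2, +8, −2, …: 3, 11, 9, 17, 15, 23 → 21.
Km: each term is the sum of the two before it, so 2, 5, 7, 12, 19, 31 → 50.
So the next row is 21 photos, 50 km.

21 photos, 50 km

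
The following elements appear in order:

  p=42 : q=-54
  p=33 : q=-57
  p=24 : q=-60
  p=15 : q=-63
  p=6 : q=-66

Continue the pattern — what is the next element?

P — −9 each step: 42, 33, 24, 15, 6 → -3.
Q: −3 each step, so -54, -57, -60, -63, -66 → -69.
Putting it together: p=-3 : q=-69.

p=-3 : q=-69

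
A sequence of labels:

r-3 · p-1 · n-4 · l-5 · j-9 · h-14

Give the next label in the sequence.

Letter: r, p, n, l, j, h → f (letters move back 2 places in the alphabet).
Second component — each term is the sum of the two before it: 3, 1, 4, 5, 9, 14 → 23.
Combining the parts gives f-23.

f-23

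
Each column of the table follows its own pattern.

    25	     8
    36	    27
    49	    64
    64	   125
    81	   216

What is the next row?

First component: perfect squares: 5², 6², 7², …, so 25, 36, 49, 64, 81 → 100.
Second component goes 8, 27, 64, 125, 216 → 343 (perfect cubes: 2³, 3³, 4³, …).
Putting it together: 100  343.

100  343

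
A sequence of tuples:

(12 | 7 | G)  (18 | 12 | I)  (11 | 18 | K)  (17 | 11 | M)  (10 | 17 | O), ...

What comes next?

First component: 12, 18, 11, 17, 10 → 16 (alternating steps +6, −7, +6, −7, …).
For the second component, always the previous value of the first component: 7, 12, 18, 11, 17 → 10.
Letter: letters move forward 2 places in the alphabet; G, I, K, M, O → Q.
Putting it together: (16 | 10 | Q).

(16 | 10 | Q)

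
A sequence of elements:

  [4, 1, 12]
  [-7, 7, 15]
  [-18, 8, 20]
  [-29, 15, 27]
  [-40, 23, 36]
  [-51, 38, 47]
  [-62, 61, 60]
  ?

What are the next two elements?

[-73, 99, 75], [-84, 160, 92]

First part — −11 each step: 4, -7, -18, -29, -40, -51, -62 → -73 → -84.
Second part: each term is the sum of the two before it, so 1, 7, 8, 15, 23, 38, 61 → 99 → 160.
Third part: differences are 3, 5, 7, … (increasing by 2 each time), so 12, 15, 20, 27, 36, 47, 60 → 75 → 92.
Putting the parts together: [-73, 99, 75] and then [-84, 160, 92].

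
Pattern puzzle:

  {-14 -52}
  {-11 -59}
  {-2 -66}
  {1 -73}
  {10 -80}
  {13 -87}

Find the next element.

First slot: alternating steps +3, +9, +3, +9, …; -14, -11, -2, 1, 10, 13 → 22.
Second slot: −7 each step, so -52, -59, -66, -73, -80, -87 → -94.
Combining the parts gives {22 -94}.

{22 -94}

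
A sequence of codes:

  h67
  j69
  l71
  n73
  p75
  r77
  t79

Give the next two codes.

v81 then x83

For the letter, letters move forward 2 places in the alphabet: h, j, l, n, p, r, t → v → x.
Second component: +2 each step; 67, 69, 71, 73, 75, 77, 79 → 81 → 83.
So the next two codes are v81 and x83.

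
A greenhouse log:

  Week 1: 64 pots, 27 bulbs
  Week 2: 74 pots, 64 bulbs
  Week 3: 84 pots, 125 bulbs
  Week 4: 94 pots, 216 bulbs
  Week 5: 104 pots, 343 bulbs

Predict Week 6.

For the pots, +10 each step: 64, 74, 84, 94, 104 → 114.
Bulbs: 27, 64, 125, 216, 343 → 512 (perfect cubes: 3³, 4³, 5³, …).
Putting it together: 114 pots, 512 bulbs.

114 pots, 512 bulbs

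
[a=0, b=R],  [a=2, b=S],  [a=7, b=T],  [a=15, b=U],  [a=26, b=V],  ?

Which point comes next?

A: 0, 2, 7, 15, 26 → 40 (differences are 2, 5, 8, … (increasing by 3 each time)).
B: letters move forward 1 place in the alphabet; R, S, T, U, V → W.
Combining the parts gives [a=40, b=W].

[a=40, b=W]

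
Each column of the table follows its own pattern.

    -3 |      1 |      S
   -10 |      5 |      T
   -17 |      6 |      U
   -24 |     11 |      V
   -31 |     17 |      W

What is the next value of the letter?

X

Letter goes S, T, U, V, W → X (letters move forward 1 place in the alphabet).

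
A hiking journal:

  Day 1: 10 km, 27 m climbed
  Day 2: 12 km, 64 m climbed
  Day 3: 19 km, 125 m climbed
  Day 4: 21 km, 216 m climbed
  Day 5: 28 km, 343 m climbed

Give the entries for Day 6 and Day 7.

Km: alternating steps +2, +7, +2, +7, …; 10, 12, 19, 21, 28 → 30 → 37.
M climbed: perfect cubes: 3³, 4³, 5³, …, so 27, 64, 125, 216, 343 → 512 → 729.
Putting the parts together: 30 km, 512 m climbed and then 37 km, 729 m climbed.

30 km, 512 m climbed; 37 km, 729 m climbed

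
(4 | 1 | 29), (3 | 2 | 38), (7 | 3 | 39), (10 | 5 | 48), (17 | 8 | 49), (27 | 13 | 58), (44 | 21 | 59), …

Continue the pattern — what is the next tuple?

(71 | 34 | 68)

First part: each term is the sum of the two before it; 4, 3, 7, 10, 17, 27, 44 → 71.
For the second part, each term is the sum of the two before it: 1, 2, 3, 5, 8, 13, 21 → 34.
Third part: 29, 38, 39, 48, 49, 58, 59 → 68 (alternating steps +9, +1, +9, +1, …).
Combining the parts gives (71 | 34 | 68).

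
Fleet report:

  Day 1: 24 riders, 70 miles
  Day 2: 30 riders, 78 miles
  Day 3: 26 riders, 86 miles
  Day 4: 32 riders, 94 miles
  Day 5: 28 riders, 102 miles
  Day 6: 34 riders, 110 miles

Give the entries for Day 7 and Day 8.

Riders: alternating steps +6, −4, +6, −4, …, so 24, 30, 26, 32, 28, 34 → 30 → 36.
Miles: +8 each step, so 70, 78, 86, 94, 102, 110 → 118 → 126.
So the next two lines are 30 riders, 118 miles and 36 riders, 126 miles.

30 riders, 118 miles; 36 riders, 126 miles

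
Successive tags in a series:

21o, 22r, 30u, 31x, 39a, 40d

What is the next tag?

48g

For the first component, alternating steps +1, +8, +1, +8, …: 21, 22, 30, 31, 39, 40 → 48.
Letter: o, r, u, x, a, d → g (letters move forward 3 places in the alphabet, wrapping Z→A).
So the next tag is 48g.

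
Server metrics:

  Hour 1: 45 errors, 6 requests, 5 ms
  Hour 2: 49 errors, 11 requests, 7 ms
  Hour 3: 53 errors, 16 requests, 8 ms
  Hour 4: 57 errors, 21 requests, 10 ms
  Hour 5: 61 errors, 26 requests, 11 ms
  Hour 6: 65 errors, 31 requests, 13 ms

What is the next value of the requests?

Errors — +4 each step: 45, 49, 53, 57, 61, 65 → 69.
Requests goes 6, 11, 16, 21, 26, 31 → 36 (+5 each step).
Ms: 5, 7, 8, 10, 11, 13 → 14 (alternating steps +2, +1, +2, +1, …).

36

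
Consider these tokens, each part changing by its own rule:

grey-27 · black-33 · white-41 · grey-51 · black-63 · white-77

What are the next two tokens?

grey-93, black-111

Shade goes grey, black, white, grey, black, white → grey → black (repeats grey → black → white).
Second component: differences are 6, 8, 10, … (increasing by 2 each time), so 27, 33, 41, 51, 63, 77 → 93 → 111.
Putting the parts together: grey-93 and then black-111.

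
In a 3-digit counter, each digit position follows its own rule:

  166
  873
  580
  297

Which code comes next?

904

For the first digit, −3 each step, mod 10: 1, 8, 5, 2 → 9.
Second digit: 6, 7, 8, 9 → 0 (+1 each step, mod 10).
Third digit goes 6, 3, 0, 7 → 4 (−3 each step, mod 10).
Putting it together: 904.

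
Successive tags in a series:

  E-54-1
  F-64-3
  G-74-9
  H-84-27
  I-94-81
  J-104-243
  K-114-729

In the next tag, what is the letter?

L

Letter goes E, F, G, H, I, J, K → L (letters move forward 1 place in the alphabet).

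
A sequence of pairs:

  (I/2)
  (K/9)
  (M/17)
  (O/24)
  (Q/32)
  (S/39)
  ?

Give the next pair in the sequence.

(U/47)

Letter goes I, K, M, O, Q, S → U (letters move forward 2 places in the alphabet).
Second part: alternating steps +7, +8, +7, +8, …; 2, 9, 17, 24, 32, 39 → 47.
Combining the parts gives (U/47).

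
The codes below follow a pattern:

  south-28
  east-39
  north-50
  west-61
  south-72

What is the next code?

Direction: south, east, north, west, south → east (repeats south → east → north → west).
Second component: +11 each step, so 28, 39, 50, 61, 72 → 83.
Combining the parts gives east-83.

east-83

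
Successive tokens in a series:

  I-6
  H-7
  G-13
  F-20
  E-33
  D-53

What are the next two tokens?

C-86, B-139

For the letter, letters move back 1 place in the alphabet: I, H, G, F, E, D → C → B.
Second component: each term is the sum of the two before it, so 6, 7, 13, 20, 33, 53 → 86 → 139.
So the next two tokens are C-86 and B-139.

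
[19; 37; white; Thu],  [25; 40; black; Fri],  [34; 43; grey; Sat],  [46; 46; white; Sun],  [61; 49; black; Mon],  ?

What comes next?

[79; 52; grey; Tue]

For the first value, differences are 6, 9, 12, … (increasing by 3 each time): 19, 25, 34, 46, 61 → 79.
Second value: +3 each step; 37, 40, 43, 46, 49 → 52.
Shade: repeats white → black → grey; white, black, grey, white, black → grey.
Day: runs through the weekdays Mon→Sun; Thu, Fri, Sat, Sun, Mon → Tue.
So the next 4-tuple is [79; 52; grey; Tue].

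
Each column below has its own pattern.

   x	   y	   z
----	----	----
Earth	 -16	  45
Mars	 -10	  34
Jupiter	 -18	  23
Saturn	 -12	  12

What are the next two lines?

Column x: runs through the planets Mercury→Neptune, so Earth, Mars, Jupiter, Saturn → Uranus → Neptune.
Column y: alternating steps +6, −8, +6, −8, …, so -16, -10, -18, -12 → -20 → -14.
Column z goes 45, 34, 23, 12 → 1 → -10 (−11 each step).
So the next two lines are Uranus  -20  1 and Neptune  -14  -10.

Uranus  -20  1; Neptune  -14  -10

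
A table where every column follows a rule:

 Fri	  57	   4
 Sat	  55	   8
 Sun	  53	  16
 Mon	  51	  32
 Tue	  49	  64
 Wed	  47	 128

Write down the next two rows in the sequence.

Thu  45  256; Fri  43  512

Day — runs through the weekdays Mon→Sun: Fri, Sat, Sun, Mon, Tue, Wed → Thu → Fri.
For the second component, −2 each step: 57, 55, 53, 51, 49, 47 → 45 → 43.
Third component — ×2 each step: 4, 8, 16, 32, 64, 128 → 256 → 512.
Putting the parts together: Thu  45  256 and then Fri  43  512.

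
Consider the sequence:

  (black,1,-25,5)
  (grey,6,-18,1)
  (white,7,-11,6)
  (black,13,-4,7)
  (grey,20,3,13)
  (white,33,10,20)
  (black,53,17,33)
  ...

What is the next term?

Shade: repeats black → grey → white, so black, grey, white, black, grey, white, black → grey.
Second value: 1, 6, 7, 13, 20, 33, 53 → 86 (each term is the sum of the two before it).
Third value — +7 each step: -25, -18, -11, -4, 3, 10, 17 → 24.
Fourth value goes 5, 1, 6, 7, 13, 20, 33 → 53 (always the previous value of the second value).
Putting it together: (grey,86,24,53).

(grey,86,24,53)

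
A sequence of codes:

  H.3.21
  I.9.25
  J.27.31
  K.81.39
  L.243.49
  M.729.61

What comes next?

N.2187.75

Letter: H, I, J, K, L, M → N (letters move forward 1 place in the alphabet).
For the second component, ×3 each step: 3, 9, 27, 81, 243, 729 → 2187.
Third component: 21, 25, 31, 39, 49, 61 → 75 (differences are 4, 6, 8, … (increasing by 2 each time)).
So the next code is N.2187.75.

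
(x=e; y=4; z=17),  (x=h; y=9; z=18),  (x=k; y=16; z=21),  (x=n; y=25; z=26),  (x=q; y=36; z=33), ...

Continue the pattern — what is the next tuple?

(x=t; y=49; z=42)

X: letters move forward 3 places in the alphabet; e, h, k, n, q → t.
Y — perfect squares: 2², 3², 4², …: 4, 9, 16, 25, 36 → 49.
Z: 17, 18, 21, 26, 33 → 42 (differences are 1, 3, 5, … (increasing by 2 each time)).
Putting it together: (x=t; y=49; z=42).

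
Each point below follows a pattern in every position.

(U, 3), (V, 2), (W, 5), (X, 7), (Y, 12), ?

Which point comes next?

For the letter, letters move forward 1 place in the alphabet: U, V, W, X, Y → Z.
Second part: each term is the sum of the two before it, so 3, 2, 5, 7, 12 → 19.
Combining the parts gives (Z, 19).

(Z, 19)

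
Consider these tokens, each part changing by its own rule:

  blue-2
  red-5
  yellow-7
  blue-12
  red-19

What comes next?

Colour: repeats blue → red → yellow; blue, red, yellow, blue, red → yellow.
Second component — each term is the sum of the two before it: 2, 5, 7, 12, 19 → 31.
Combining the parts gives yellow-31.

yellow-31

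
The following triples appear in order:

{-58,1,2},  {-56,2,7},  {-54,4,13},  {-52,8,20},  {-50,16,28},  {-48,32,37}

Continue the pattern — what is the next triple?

First value: +2 each step; -58, -56, -54, -52, -50, -48 → -46.
Second value: ×2 each step; 1, 2, 4, 8, 16, 32 → 64.
Third value: differences are 5, 6, 7, … (increasing by 1 each time), so 2, 7, 13, 20, 28, 37 → 47.
So the next triple is {-46,64,47}.

{-46,64,47}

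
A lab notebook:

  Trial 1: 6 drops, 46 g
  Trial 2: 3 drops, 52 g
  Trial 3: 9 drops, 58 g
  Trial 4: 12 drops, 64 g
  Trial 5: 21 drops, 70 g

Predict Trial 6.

33 drops, 76 g

Drops — each term is the sum of the two before it: 6, 3, 9, 12, 21 → 33.
For the g, +6 each step: 46, 52, 58, 64, 70 → 76.
Combining the parts gives 33 drops, 76 g.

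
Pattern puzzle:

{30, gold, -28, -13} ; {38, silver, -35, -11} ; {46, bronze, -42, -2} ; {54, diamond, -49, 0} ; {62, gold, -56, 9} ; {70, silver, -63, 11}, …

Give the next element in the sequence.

First coordinate: +8 each step; 30, 38, 46, 54, 62, 70 → 78.
Rank: repeats gold → silver → bronze → diamond, so gold, silver, bronze, diamond, gold, silver → bronze.
Third coordinate: −7 each step, so -28, -35, -42, -49, -56, -63 → -70.
Fourth coordinate: alternating steps +2, +9, +2, +9, …; -13, -11, -2, 0, 9, 11 → 20.
Combining the parts gives {78, bronze, -70, 20}.

{78, bronze, -70, 20}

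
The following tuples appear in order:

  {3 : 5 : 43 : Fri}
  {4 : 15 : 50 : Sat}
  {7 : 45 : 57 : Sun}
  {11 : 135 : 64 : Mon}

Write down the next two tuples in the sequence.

First slot goes 3, 4, 7, 11 → 18 → 29 (each term is the sum of the two before it).
Second slot: ×3 each step; 5, 15, 45, 135 → 405 → 1215.
Third slot goes 43, 50, 57, 64 → 71 → 78 (+7 each step).
Day — runs through the weekdays Mon→Sun: Fri, Sat, Sun, Mon → Tue → Wed.
Putting the parts together: {18 : 405 : 71 : Tue} and then {29 : 1215 : 78 : Wed}.

{18 : 405 : 71 : Tue}, {29 : 1215 : 78 : Wed}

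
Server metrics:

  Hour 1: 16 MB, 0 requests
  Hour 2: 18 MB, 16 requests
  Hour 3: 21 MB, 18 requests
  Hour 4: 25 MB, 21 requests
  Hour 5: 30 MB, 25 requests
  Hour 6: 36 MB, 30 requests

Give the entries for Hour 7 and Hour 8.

MB: differences are 2, 3, 4, … (increasing by 1 each time); 16, 18, 21, 25, 30, 36 → 43 → 51.
Requests: always the previous value of the MB, so 0, 16, 18, 21, 25, 30 → 36 → 43.
Putting the parts together: 43 MB, 36 requests and then 51 MB, 43 requests.

43 MB, 36 requests; 51 MB, 43 requests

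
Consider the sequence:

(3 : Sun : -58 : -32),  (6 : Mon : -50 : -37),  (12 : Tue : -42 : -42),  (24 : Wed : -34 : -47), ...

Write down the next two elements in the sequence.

(48 : Thu : -26 : -52), (96 : Fri : -18 : -57)

First value: ×2 each step; 3, 6, 12, 24 → 48 → 96.
Day goes Sun, Mon, Tue, Wed → Thu → Fri (runs through the weekdays Mon→Sun).
Third value: -58, -50, -42, -34 → -26 → -18 (+8 each step).
Fourth value: −5 each step, so -32, -37, -42, -47 → -52 → -57.
Putting the parts together: (48 : Thu : -26 : -52) and then (96 : Fri : -18 : -57).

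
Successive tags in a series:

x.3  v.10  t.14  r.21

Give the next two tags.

Letter: letters move back 2 places in the alphabet; x, v, t, r → p → n.
Second component goes 3, 10, 14, 21 → 25 → 32 (alternating steps +7, +4, +7, +4, …).
So the next two tags are p.25 and n.32.

p.25, n.32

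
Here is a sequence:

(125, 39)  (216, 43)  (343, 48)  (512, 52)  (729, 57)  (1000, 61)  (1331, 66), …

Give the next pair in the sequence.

(1728, 70)

First value: 125, 216, 343, 512, 729, 1000, 1331 → 1728 (perfect cubes: 5³, 6³, 7³, …).
Second value goes 39, 43, 48, 52, 57, 61, 66 → 70 (alternating steps +4, +5, +4, +5, …).
Putting it together: (1728, 70).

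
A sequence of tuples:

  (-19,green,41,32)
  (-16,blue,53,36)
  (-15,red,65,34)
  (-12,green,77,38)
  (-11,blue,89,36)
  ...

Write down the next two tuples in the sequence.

(-8,red,101,40), (-7,green,113,38)

First component: alternating steps +3, +1, +3, +1, …, so -19, -16, -15, -12, -11 → -8 → -7.
Colour: green, blue, red, green, blue → red → green (repeats green → blue → red).
Third component goes 41, 53, 65, 77, 89 → 101 → 113 (+12 each step).
For the fourth component, alternating steps +4, −2, +4, −2, …: 32, 36, 34, 38, 36 → 40 → 38.
Putting the parts together: (-8,red,101,40) and then (-7,green,113,38).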